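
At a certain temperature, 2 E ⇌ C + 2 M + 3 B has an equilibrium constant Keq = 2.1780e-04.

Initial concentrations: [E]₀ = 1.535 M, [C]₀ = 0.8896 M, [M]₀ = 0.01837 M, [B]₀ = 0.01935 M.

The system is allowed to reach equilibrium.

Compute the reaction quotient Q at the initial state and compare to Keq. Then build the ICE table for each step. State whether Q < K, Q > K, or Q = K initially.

Q₀ = 9.2308e-10 vs Keq = 2.1780e-04 ⇒ Q<K, forward
Step 1:
                    E           C           M           B
  Initial       1.535      0.8896     0.01837     0.01935
  Change      -0.1514     0.07572      0.1514      0.2272
  Equil         1.384      0.9653      0.1698      0.2465
  solve Keq expr → x = 0.07572; check Q = 2.1780e-04

Q₀ = 9.2308e-10; Q < K (proceeds forward)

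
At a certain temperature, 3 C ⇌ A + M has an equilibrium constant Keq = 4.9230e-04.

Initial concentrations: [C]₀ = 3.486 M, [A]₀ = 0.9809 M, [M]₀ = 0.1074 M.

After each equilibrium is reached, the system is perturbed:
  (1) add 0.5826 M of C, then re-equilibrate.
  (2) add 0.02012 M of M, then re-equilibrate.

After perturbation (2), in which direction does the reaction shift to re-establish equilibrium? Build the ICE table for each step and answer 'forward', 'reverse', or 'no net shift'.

Direction: reverse

Q₀ = 0.002487 vs Keq = 4.9230e-04 ⇒ Q>K, reverse
Step 1:
                    C           A           M
  init          3.486      0.9809      0.1074
  Δ            0.2376    -0.07921    -0.07921
  eq            3.724      0.9017     0.02819
  solve Keq expr → x = -0.07921; check Q = 4.9230e-04
Then add 0.5826 M of C.
Step 2:
                    C           A           M
  init          4.306      0.9017     0.02819
  Δ          -0.04067     0.01356     0.01356
  eq            4.266      0.9152     0.04175
  solve Keq expr → x = 0.01356; check Q = 4.9230e-04
Then add 0.02012 M of M.
Step 3:
                    C           A           M
  init          4.266      0.9152     0.06187
  Δ           0.05307    -0.01769    -0.01769
  eq            4.319      0.8976     0.04418
  solve Keq expr → x = -0.01769; check Q = 4.9230e-04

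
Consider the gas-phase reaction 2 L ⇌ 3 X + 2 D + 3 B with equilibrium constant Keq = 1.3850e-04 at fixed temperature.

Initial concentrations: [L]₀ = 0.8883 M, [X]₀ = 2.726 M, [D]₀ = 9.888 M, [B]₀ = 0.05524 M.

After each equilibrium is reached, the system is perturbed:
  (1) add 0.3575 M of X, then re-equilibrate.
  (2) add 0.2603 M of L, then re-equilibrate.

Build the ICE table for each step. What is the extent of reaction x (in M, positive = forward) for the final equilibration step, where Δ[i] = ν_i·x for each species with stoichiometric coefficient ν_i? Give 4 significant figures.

x = 2.1070e-04 M

Q₀ = 0.4231 vs Keq = 1.3850e-04 ⇒ Q>K, reverse
Step 1:
                  L         X         D         B
  Initial    0.8883     2.726     9.888   0.05524
  Change    0.03417  -0.05125  -0.03417  -0.05125
  Equil      0.9225     2.675     9.854  0.003988
  solve Keq expr → x = -0.01708; check Q = 1.3850e-04
Then add 0.3575 M of X.
Step 2:
                  L         X         D         B
  Initial    0.9225     3.032     9.854  0.003988
  Change  3.1252e-04 -4.6878e-04 -3.1252e-04 -4.6878e-04
  Equil      0.9228     3.032     9.854  0.003519
  solve Keq expr → x = -1.5626e-04; check Q = 1.3850e-04
Then add 0.2603 M of L.
Step 3:
                  L         X         D         B
  Initial     1.183     3.032     9.854  0.003519
  Change  -4.2140e-04 6.3210e-04 4.2140e-04 6.3210e-04
  Equil       1.183     3.032     9.854  0.004151
  solve Keq expr → x = 2.1070e-04; check Q = 1.3850e-04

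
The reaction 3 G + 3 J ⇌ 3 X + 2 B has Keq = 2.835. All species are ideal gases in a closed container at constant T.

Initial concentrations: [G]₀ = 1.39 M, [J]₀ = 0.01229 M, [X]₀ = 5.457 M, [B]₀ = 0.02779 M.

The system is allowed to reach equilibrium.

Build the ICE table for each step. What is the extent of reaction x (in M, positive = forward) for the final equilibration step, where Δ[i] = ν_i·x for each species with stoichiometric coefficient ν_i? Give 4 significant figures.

Q₀ = 2.5173e+04 vs Keq = 2.835 ⇒ Q>K, reverse
Step 1:
                  G         J         X         B
  I            1.39   0.01229     5.457   0.02779
  C         0.03785   0.03785  -0.03785  -0.02523
  E           1.428   0.05014     5.419  0.002557
  solve Keq expr → x = -0.01262; check Q = 2.835

x = -0.01262 M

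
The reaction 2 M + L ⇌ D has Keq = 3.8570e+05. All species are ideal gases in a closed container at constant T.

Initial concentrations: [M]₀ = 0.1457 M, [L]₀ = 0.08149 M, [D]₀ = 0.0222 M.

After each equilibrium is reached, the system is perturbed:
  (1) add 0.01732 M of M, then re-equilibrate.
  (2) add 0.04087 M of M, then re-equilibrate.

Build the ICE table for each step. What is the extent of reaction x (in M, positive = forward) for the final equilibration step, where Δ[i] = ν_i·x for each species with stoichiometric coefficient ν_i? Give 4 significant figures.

Q₀ = 12.83 vs Keq = 3.8570e+05 ⇒ Q<K, forward
Step 1:
                  M         L         D
  init       0.1457   0.08149    0.0222
  Δ          -0.141  -0.07051   0.07051
  eq       0.004679   0.01098   0.09271
  solve Keq expr → x = 0.07051; check Q = 3.8570e+05
Then add 0.01732 M of M.
Step 2:
                  M         L         D
  init        0.022   0.01098   0.09271
  Δ        -0.01396  -0.00698   0.00698
  eq       0.008039  0.003999   0.09969
  solve Keq expr → x = 0.00698; check Q = 3.8570e+05
Then add 0.04087 M of M.
Step 3:
                  M         L         D
  init      0.04891  0.003999   0.09969
  Δ       -0.007683 -0.003842  0.003842
  eq        0.04123 1.5794e-04    0.1035
  solve Keq expr → x = 0.003842; check Q = 3.8570e+05

x = 0.003842 M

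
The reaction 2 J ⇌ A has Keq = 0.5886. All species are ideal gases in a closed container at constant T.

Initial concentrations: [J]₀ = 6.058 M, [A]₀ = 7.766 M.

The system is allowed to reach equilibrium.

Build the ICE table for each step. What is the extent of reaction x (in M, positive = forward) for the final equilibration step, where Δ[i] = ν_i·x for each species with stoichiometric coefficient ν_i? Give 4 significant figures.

Q₀ = 0.2116 vs Keq = 0.5886 ⇒ Q<K, forward
Step 1:
                    J           A
  I             6.058       7.766
  C            -2.179        1.09
  E             3.879       8.856
  solve Keq expr → x = 1.09; check Q = 0.5886

x = 1.09 M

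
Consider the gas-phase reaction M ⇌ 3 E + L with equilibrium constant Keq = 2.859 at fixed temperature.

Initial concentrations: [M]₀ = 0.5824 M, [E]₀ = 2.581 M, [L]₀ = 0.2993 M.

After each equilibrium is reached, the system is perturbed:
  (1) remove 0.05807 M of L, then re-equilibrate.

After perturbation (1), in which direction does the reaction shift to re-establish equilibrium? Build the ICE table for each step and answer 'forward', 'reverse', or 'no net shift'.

Direction: forward

Q₀ = 8.836 vs Keq = 2.859 ⇒ Q>K, reverse
Step 1:
                  M         E         L
  Initial    0.5824     2.581    0.2993
  Change      0.118    -0.354    -0.118
  Equil      0.7004     2.227    0.1813
  solve Keq expr → x = -0.118; check Q = 2.859
Then remove 0.05807 M of L.
Step 2:
                  M         E         L
  Initial    0.7004     2.227    0.1232
  Change   -0.03047   0.09141   0.03047
  Equil      0.6699     2.318    0.1537
  solve Keq expr → x = 0.03047; check Q = 2.859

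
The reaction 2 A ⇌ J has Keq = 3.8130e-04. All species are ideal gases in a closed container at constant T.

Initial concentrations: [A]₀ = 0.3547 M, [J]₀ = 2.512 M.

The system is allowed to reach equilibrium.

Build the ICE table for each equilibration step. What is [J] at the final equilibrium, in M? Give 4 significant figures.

Q₀ = 19.97 vs Keq = 3.8130e-04 ⇒ Q>K, reverse
Step 1:
                   A          J
  I           0.3547      2.512
  C            5.002     -2.501
  E            5.357    0.01094
  solve Keq expr → x = -2.501; check Q = 3.8130e-04

[J]_eq = 0.01094 M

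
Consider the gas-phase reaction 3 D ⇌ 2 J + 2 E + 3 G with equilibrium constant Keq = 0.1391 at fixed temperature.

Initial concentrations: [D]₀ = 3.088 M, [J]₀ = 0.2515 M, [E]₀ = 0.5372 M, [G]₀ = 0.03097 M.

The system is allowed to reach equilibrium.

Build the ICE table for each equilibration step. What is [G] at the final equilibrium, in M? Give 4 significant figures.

Q₀ = 1.8414e-08 vs Keq = 0.1391 ⇒ Q<K, forward
Step 1:
                    D           J           E           G
  Initial       3.088      0.2515      0.5372     0.03097
  Change      -0.9919      0.6613      0.6613      0.9919
  Equil         2.096      0.9128       1.198       1.023
  solve Keq expr → x = 0.3306; check Q = 0.1391

[G]_eq = 1.023 M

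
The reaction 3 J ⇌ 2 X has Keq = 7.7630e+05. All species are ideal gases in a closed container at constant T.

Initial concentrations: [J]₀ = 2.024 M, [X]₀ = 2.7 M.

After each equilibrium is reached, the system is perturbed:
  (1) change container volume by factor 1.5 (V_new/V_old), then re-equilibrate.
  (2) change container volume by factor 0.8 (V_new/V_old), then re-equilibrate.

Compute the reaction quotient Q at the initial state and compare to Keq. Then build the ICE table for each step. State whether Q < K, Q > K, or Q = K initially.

Q₀ = 0.8792; Q < K (proceeds forward)

Q₀ = 0.8792 vs Keq = 7.7630e+05 ⇒ Q<K, forward
Step 1:
                   J          X
  I            2.024        2.7
  C           -1.996      1.331
  E          0.02756      4.031
  solve Keq expr → x = 0.6655; check Q = 7.7630e+05
Then change container volume by factor 1.5 (V_new/V_old).
Step 2:
                   J          X
  I          0.01837      2.687
  C          0.00265  -0.001766
  E          0.02102      2.686
  solve Keq expr → x = -8.8319e-04; check Q = 7.7630e+05
Then change container volume by factor 0.8 (V_new/V_old).
Step 3:
                   J          X
  I          0.02628      3.357
  C        -0.001878   0.001252
  E           0.0244      3.358
  solve Keq expr → x = 6.2586e-04; check Q = 7.7630e+05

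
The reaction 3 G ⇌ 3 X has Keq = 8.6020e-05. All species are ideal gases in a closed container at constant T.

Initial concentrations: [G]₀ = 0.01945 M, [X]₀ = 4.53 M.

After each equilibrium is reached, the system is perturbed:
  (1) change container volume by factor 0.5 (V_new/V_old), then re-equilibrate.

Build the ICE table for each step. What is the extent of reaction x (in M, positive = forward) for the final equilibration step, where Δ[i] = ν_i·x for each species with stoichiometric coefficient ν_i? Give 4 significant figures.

Q₀ = 1.2634e+07 vs Keq = 8.6020e-05 ⇒ Q>K, reverse
Step 1:
                  G         X
  init      0.01945      4.53
  Δ           4.338    -4.338
  eq          4.357    0.1923
  solve Keq expr → x = -1.446; check Q = 8.6020e-05
Then change container volume by factor 0.5 (V_new/V_old).
Step 2:
                  G         X
  init        8.714    0.3847
  Δ               0         0
  eq          8.714    0.3847
  solve Keq expr → x = 0; check Q = 8.6020e-05

x = 0 M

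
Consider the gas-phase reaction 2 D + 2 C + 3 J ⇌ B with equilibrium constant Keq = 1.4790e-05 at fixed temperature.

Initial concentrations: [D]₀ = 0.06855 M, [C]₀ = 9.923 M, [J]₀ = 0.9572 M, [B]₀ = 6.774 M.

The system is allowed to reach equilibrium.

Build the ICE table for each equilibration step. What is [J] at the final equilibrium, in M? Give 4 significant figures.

Q₀ = 16.69 vs Keq = 1.4790e-05 ⇒ Q>K, reverse
Step 1:
                   D          C          J          B
  I          0.06855      9.923     0.9572      6.774
  C            3.198      3.198      4.797     -1.599
  E            3.266      13.12      5.754      5.175
  solve Keq expr → x = -1.599; check Q = 1.4790e-05

[J]_eq = 5.754 M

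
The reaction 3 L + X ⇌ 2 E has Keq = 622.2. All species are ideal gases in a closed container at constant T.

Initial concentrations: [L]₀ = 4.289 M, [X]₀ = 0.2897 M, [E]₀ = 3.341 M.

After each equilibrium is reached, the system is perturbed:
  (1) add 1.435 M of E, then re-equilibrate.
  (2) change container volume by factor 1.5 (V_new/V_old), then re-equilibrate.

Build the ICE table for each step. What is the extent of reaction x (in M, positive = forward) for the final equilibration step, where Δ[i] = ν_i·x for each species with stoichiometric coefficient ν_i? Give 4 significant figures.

Q₀ = 0.4884 vs Keq = 622.2 ⇒ Q<K, forward
Step 1:
                   L          X          E
  init         4.289     0.2897      3.341
  Δ          -0.8673    -0.2891     0.5782
  eq           3.422 6.1619e-04      3.919
  solve Keq expr → x = 0.2891; check Q = 622.2
Then add 1.435 M of E.
Step 2:
                   L          X          E
  init         3.422 6.1619e-04      5.354
  Δ         0.001595 5.3178e-04  -0.001064
  eq           3.423   0.001148      5.353
  solve Keq expr → x = -5.3178e-04; check Q = 622.2
Then change container volume by factor 1.5 (V_new/V_old).
Step 3:
                   L          X          E
  init         2.282 7.6531e-04      3.569
  Δ         0.002845 9.4839e-04  -0.001897
  eq           2.285   0.001714      3.567
  solve Keq expr → x = -9.4839e-04; check Q = 622.2

x = -9.4839e-04 M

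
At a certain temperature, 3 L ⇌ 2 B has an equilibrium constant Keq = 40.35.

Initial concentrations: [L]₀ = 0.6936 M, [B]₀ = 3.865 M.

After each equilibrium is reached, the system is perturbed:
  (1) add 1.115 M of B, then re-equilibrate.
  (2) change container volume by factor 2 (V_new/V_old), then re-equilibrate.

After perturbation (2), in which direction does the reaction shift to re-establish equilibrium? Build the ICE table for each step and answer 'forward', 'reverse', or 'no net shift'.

Q₀ = 44.77 vs Keq = 40.35 ⇒ Q>K, reverse
Step 1:
                   L          B
  I           0.6936      3.865
  C          0.02258   -0.01505
  E           0.7162       3.85
  solve Keq expr → x = -0.007527; check Q = 40.35
Then add 1.115 M of B.
Step 2:
                   L          B
  I           0.7162      4.965
  C            0.123   -0.08198
  E           0.8392      4.883
  solve Keq expr → x = -0.04099; check Q = 40.35
Then change container volume by factor 2 (V_new/V_old).
Step 3:
                   L          B
  I           0.4196      2.441
  C          0.09944    -0.0663
  E            0.519      2.375
  solve Keq expr → x = -0.03315; check Q = 40.35

Direction: reverse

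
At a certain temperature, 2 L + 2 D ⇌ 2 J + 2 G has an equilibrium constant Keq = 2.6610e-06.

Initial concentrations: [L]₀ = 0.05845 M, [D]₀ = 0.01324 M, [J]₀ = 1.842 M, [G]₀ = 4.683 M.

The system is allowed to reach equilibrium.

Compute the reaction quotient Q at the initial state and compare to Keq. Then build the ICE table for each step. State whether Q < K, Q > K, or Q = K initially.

Q₀ = 1.2425e+08 vs Keq = 2.6610e-06 ⇒ Q>K, reverse
Step 1:
                    L           D           J           G
  I           0.05845     0.01324       1.842       4.683
  C              1.84        1.84       -1.84       -1.84
  E             1.898       1.853    0.002019       2.843
  solve Keq expr → x = -0.92; check Q = 2.6610e-06

Q₀ = 1.2425e+08; Q > K (proceeds reverse)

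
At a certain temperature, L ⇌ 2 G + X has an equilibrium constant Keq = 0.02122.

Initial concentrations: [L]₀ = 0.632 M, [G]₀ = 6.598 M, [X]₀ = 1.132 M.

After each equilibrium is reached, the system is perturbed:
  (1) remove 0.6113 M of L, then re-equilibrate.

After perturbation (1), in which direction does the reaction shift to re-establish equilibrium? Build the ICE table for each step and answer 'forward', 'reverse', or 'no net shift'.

Direction: reverse

Q₀ = 77.97 vs Keq = 0.02122 ⇒ Q>K, reverse
Step 1:
                    L           G           X
  Initial       0.632       6.598       1.132
  Change         1.13       -2.26       -1.13
  Equil         1.762       4.338    0.001987
  solve Keq expr → x = -1.13; check Q = 0.02122
Then remove 0.6113 M of L.
Step 2:
                    L           G           X
  Initial       1.151       4.338    0.001987
  Change   6.8773e-04   -0.001375 -6.8773e-04
  Equil         1.151       4.337    0.001299
  solve Keq expr → x = -6.8773e-04; check Q = 0.02122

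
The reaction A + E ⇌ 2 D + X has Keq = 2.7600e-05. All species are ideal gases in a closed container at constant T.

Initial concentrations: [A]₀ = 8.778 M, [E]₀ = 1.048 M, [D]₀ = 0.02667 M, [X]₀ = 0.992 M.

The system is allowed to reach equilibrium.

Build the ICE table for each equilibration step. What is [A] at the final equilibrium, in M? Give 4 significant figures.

[A]_eq = 8.783 M

Q₀ = 7.6701e-05 vs Keq = 2.7600e-05 ⇒ Q>K, reverse
Step 1:
                  A         E         D         X
  Initial     8.778     1.048   0.02667     0.992
  Change   0.005292  0.005292  -0.01058 -0.005292
  Equil       8.783     1.053   0.01609    0.9867
  solve Keq expr → x = -0.005292; check Q = 2.7600e-05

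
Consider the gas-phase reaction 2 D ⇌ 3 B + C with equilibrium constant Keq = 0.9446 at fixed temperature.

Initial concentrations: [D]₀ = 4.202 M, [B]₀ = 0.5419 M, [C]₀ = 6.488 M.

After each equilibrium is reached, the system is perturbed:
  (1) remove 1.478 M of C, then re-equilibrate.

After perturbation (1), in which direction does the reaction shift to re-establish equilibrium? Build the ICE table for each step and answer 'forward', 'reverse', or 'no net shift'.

Q₀ = 0.05847 vs Keq = 0.9446 ⇒ Q<K, forward
Step 1:
                  D         B         C
  Initial     4.202    0.5419     6.488
  Change    -0.4722    0.7083    0.2361
  Equil        3.73      1.25     6.724
  solve Keq expr → x = 0.2361; check Q = 0.9446
Then remove 1.478 M of C.
Step 2:
                  D         B         C
  Initial      3.73      1.25     5.246
  Change   -0.06038   0.09058   0.03019
  Equil       3.669     1.341     5.276
  solve Keq expr → x = 0.03019; check Q = 0.9446

Direction: forward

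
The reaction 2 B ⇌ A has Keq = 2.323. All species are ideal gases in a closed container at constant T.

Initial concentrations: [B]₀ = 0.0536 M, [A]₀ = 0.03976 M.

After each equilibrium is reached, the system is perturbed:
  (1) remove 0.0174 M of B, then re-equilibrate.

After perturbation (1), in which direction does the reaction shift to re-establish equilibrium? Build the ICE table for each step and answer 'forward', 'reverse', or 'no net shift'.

Q₀ = 13.84 vs Keq = 2.323 ⇒ Q>K, reverse
Step 1:
                    B           A
  I            0.0536     0.03976
  C           0.03937    -0.01968
  E           0.09297     0.02008
  solve Keq expr → x = -0.01968; check Q = 2.323
Then remove 0.0174 M of B.
Step 2:
                    B           A
  I           0.07557     0.02008
  C          0.007836   -0.003918
  E            0.0834     0.01616
  solve Keq expr → x = -0.003918; check Q = 2.323

Direction: reverse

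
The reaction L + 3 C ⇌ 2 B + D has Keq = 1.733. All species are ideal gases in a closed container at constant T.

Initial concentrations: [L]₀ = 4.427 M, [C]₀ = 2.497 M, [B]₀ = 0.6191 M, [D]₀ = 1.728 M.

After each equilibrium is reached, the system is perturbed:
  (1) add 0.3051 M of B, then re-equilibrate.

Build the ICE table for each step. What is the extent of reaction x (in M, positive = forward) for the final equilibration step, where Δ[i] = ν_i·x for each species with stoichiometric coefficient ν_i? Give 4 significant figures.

Q₀ = 0.009609 vs Keq = 1.733 ⇒ Q<K, forward
Step 1:
                    L           C           B           D
  Initial       4.427       2.497      0.6191       1.728
  Change      -0.5117      -1.535       1.023      0.5117
  Equil         3.915       0.962       1.642        2.24
  solve Keq expr → x = 0.5117; check Q = 1.733
Then add 0.3051 M of B.
Step 2:
                    L           C           B           D
  Initial       3.915       0.962       1.948        2.24
  Change      0.02901     0.08704    -0.05803    -0.02901
  Equil         3.944       1.049       1.889       2.211
  solve Keq expr → x = -0.02901; check Q = 1.733

x = -0.02901 M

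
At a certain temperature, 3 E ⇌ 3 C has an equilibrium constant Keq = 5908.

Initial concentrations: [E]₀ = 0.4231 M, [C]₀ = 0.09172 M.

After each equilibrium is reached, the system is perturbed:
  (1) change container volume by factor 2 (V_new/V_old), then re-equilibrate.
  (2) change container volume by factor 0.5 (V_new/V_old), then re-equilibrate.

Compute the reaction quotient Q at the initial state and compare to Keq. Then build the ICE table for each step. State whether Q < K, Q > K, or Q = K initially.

Q₀ = 0.01019; Q < K (proceeds forward)

Q₀ = 0.01019 vs Keq = 5908 ⇒ Q<K, forward
Step 1:
                   E          C
  Initial     0.4231    0.09172
  Change     -0.3961     0.3961
  Equil      0.02699     0.4878
  solve Keq expr → x = 0.132; check Q = 5908
Then change container volume by factor 2 (V_new/V_old).
Step 2:
                   E          C
  Initial    0.01349     0.2439
  Change           0          0
  Equil      0.01349     0.2439
  solve Keq expr → x = 0; check Q = 5908
Then change container volume by factor 0.5 (V_new/V_old).
Step 3:
                   E          C
  Initial    0.02699     0.4878
  Change           0          0
  Equil      0.02699     0.4878
  solve Keq expr → x = 0; check Q = 5908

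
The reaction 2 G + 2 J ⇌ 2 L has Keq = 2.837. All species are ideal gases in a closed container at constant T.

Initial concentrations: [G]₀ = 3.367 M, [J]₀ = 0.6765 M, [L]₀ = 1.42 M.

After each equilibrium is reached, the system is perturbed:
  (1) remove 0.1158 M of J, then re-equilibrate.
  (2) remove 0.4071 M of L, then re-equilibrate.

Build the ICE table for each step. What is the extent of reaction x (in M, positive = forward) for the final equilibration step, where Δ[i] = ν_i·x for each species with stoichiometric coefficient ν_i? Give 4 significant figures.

x = 0.03043 M

Q₀ = 0.3886 vs Keq = 2.837 ⇒ Q<K, forward
Step 1:
                  G         J         L
  init        3.367    0.6765      1.42
  Δ         -0.3334   -0.3334    0.3334
  eq          3.034    0.3431     1.753
  solve Keq expr → x = 0.1667; check Q = 2.837
Then remove 0.1158 M of J.
Step 2:
                  G         J         L
  init        3.034    0.2273     1.753
  Δ         0.08908   0.08908  -0.08908
  eq          3.123    0.3164     1.664
  solve Keq expr → x = -0.04454; check Q = 2.837
Then remove 0.4071 M of L.
Step 3:
                  G         J         L
  init        3.123    0.3164     1.257
  Δ        -0.06085  -0.06085   0.06085
  eq          3.062    0.2556     1.318
  solve Keq expr → x = 0.03043; check Q = 2.837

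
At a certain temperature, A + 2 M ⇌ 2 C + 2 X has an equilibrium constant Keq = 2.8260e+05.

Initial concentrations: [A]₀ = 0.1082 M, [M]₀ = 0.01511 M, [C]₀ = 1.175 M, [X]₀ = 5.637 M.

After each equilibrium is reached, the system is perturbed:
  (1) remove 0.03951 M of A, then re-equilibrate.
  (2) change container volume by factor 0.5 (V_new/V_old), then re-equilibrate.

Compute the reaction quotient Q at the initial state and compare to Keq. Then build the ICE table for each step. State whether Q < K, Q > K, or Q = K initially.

Q₀ = 1.7759e+06 vs Keq = 2.8260e+05 ⇒ Q>K, reverse
Step 1:
                  A         M         C         X
  Initial    0.1082   0.01511     1.175     5.637
  Change    0.01017   0.02035  -0.02035  -0.02035
  Equil      0.1184   0.03546     1.155     5.617
  solve Keq expr → x = -0.01017; check Q = 2.8260e+05
Then remove 0.03951 M of A.
Step 2:
                  A         M         C         X
  Initial   0.07886   0.03546     1.155     5.617
  Change   0.003389  0.006778 -0.006778 -0.006778
  Equil     0.08225   0.04224     1.148      5.61
  solve Keq expr → x = -0.003389; check Q = 2.8260e+05
Then change container volume by factor 0.5 (V_new/V_old).
Step 3:
                  A         M         C         X
  Initial    0.1645   0.08447     2.296     11.22
  Change    0.01422   0.02843  -0.02843  -0.02843
  Equil      0.1787    0.1129     2.267     11.19
  solve Keq expr → x = -0.01422; check Q = 2.8260e+05

Q₀ = 1.7759e+06; Q > K (proceeds reverse)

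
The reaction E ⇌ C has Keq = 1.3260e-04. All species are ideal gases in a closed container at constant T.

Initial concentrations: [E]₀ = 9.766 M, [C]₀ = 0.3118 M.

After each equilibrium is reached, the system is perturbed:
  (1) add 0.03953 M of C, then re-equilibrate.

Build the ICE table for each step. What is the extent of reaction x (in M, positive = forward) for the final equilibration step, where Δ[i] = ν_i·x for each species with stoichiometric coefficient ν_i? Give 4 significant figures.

x = -0.03952 M

Q₀ = 0.03193 vs Keq = 1.3260e-04 ⇒ Q>K, reverse
Step 1:
                    E           C
  I             9.766      0.3118
  C            0.3105     -0.3105
  E             10.08    0.001336
  solve Keq expr → x = -0.3105; check Q = 1.3260e-04
Then add 0.03953 M of C.
Step 2:
                    E           C
  I             10.08     0.04087
  C           0.03952    -0.03952
  E             10.12    0.001341
  solve Keq expr → x = -0.03952; check Q = 1.3260e-04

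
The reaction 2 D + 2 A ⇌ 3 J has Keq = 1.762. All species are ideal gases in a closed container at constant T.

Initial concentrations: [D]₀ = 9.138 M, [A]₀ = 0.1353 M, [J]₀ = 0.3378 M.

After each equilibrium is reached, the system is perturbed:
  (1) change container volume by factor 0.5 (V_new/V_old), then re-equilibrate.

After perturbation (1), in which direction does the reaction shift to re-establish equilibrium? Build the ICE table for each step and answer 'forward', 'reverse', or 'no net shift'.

Direction: forward

Q₀ = 0.02522 vs Keq = 1.762 ⇒ Q<K, forward
Step 1:
                    D           A           J
  init          9.138      0.1353      0.3378
  Δ           -0.1061     -0.1061      0.1591
  eq            9.032     0.02922      0.4969
  solve Keq expr → x = 0.05304; check Q = 1.762
Then change container volume by factor 0.5 (V_new/V_old).
Step 2:
                    D           A           J
  init          18.06     0.05844      0.9938
  Δ          -0.01561    -0.01561     0.02341
  eq            18.05     0.04283       1.017
  solve Keq expr → x = 0.007805; check Q = 1.762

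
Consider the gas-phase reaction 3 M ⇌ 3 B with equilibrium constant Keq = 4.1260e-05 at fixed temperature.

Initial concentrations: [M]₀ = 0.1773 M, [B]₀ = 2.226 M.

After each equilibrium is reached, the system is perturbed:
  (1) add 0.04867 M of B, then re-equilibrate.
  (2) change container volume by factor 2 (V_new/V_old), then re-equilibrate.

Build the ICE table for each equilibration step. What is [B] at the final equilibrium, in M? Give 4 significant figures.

Q₀ = 1979 vs Keq = 4.1260e-05 ⇒ Q>K, reverse
Step 1:
                  M         B
  Initial    0.1773     2.226
  Change      2.146    -2.146
  Equil       2.323   0.08027
  solve Keq expr → x = -0.7152; check Q = 4.1260e-05
Then add 0.04867 M of B.
Step 2:
                  M         B
  Initial     2.323    0.1289
  Change    0.04704  -0.04704
  Equil        2.37    0.0819
  solve Keq expr → x = -0.01568; check Q = 4.1260e-05
Then change container volume by factor 2 (V_new/V_old).
Step 3:
                  M         B
  Initial     1.185   0.04095
  Change          0         0
  Equil       1.185   0.04095
  solve Keq expr → x = 0; check Q = 4.1260e-05

[B]_eq = 0.04095 M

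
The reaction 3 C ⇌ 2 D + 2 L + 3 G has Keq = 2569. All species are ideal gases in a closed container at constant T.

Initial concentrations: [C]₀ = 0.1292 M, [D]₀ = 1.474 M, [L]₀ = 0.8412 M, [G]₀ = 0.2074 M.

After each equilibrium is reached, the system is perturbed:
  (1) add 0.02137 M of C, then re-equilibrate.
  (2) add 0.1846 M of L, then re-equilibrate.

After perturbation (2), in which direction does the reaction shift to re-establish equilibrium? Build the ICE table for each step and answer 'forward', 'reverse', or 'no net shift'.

Direction: reverse

Q₀ = 6.36 vs Keq = 2569 ⇒ Q<K, forward
Step 1:
                   C          D          L          G
  init        0.1292      1.474     0.8412     0.2074
  Δ           -0.101    0.06734    0.06734      0.101
  eq         0.02819      1.541     0.9085     0.3084
  solve Keq expr → x = 0.03367; check Q = 2569
Then add 0.02137 M of C.
Step 2:
                   C          D          L          G
  init       0.04956      1.541     0.9085     0.3084
  Δ         -0.01917    0.01278    0.01278    0.01917
  eq         0.03039      1.554     0.9213     0.3276
  solve Keq expr → x = 0.00639; check Q = 2569
Then add 0.1846 M of L.
Step 3:
                   C          D          L          G
  init       0.03039      1.554      1.106     0.3276
  Δ         0.003487  -0.002325  -0.002325  -0.003487
  eq         0.03387      1.552      1.104     0.3241
  solve Keq expr → x = -0.001162; check Q = 2569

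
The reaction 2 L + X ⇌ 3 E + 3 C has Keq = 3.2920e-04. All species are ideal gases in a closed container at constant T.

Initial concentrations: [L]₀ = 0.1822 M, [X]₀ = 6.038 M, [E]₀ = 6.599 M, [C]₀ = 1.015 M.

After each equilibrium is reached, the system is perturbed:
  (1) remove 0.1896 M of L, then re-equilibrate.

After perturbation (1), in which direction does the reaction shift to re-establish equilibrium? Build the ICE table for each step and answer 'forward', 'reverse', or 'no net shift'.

Q₀ = 1499 vs Keq = 3.2920e-04 ⇒ Q>K, reverse
Step 1:
                  L         X         E         C
  init       0.1822     6.038     6.599     1.015
  Δ          0.6631    0.3315   -0.9946   -0.9946
  eq         0.8453      6.37     5.604   0.02042
  solve Keq expr → x = -0.3315; check Q = 3.2920e-04
Then remove 0.1896 M of L.
Step 2:
                  L         X         E         C
  init       0.6557      6.37     5.604   0.02042
  Δ        0.002089  0.001044 -0.003133 -0.003133
  eq         0.6577     6.371     5.601   0.01728
  solve Keq expr → x = -0.001044; check Q = 3.2920e-04

Direction: reverse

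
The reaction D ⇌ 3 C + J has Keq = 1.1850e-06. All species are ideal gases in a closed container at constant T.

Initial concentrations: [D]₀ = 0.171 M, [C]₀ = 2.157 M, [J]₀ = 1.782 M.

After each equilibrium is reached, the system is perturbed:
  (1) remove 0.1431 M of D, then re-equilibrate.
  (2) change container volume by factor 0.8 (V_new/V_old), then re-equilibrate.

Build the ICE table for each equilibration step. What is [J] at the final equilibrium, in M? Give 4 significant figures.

Q₀ = 104.6 vs Keq = 1.1850e-06 ⇒ Q>K, reverse
Step 1:
                  D         C         J
  init        0.171     2.157     1.782
  Δ          0.7157    -2.147   -0.7157
  eq         0.8867  0.009951     1.066
  solve Keq expr → x = -0.7157; check Q = 1.1850e-06
Then remove 0.1431 M of D.
Step 2:
                  D         C         J
  init       0.7436  0.009951     1.066
  Δ       1.8856e-04 -5.6567e-04 -1.8856e-04
  eq         0.7438  0.009385     1.066
  solve Keq expr → x = -1.8856e-04; check Q = 1.1850e-06
Then change container volume by factor 0.8 (V_new/V_old).
Step 3:
                  D         C         J
  init       0.9297   0.01173     1.333
  Δ       7.8062e-04 -0.002342 -7.8062e-04
  eq         0.9305   0.00939     1.332
  solve Keq expr → x = -7.8062e-04; check Q = 1.1850e-06

[J]_eq = 1.332 M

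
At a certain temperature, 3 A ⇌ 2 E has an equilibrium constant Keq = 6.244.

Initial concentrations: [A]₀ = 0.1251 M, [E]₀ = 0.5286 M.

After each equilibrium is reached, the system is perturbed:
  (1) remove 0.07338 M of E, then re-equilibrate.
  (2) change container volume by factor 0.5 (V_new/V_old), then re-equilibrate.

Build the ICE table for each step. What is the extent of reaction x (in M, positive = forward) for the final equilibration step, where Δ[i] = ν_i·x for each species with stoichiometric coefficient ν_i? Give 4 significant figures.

x = 0.02965 M

Q₀ = 142.7 vs Keq = 6.244 ⇒ Q>K, reverse
Step 1:
                  A         E
  Initial    0.1251    0.5286
  Change     0.1754   -0.1169
  Equil      0.3005    0.4117
  solve Keq expr → x = -0.05847; check Q = 6.244
Then remove 0.07338 M of E.
Step 2:
                  A         E
  Initial    0.3005    0.3383
  Change   -0.02744    0.0183
  Equil      0.2731    0.3566
  solve Keq expr → x = 0.009148; check Q = 6.244
Then change container volume by factor 0.5 (V_new/V_old).
Step 3:
                  A         E
  Initial    0.5461    0.7131
  Change   -0.08896   0.05931
  Equil      0.4572    0.7724
  solve Keq expr → x = 0.02965; check Q = 6.244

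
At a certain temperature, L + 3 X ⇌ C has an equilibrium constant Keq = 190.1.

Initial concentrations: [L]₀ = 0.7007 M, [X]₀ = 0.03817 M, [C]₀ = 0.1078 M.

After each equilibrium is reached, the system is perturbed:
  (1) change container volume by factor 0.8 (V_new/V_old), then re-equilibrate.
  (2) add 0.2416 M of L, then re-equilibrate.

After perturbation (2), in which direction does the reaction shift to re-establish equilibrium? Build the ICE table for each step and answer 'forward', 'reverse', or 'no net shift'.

Q₀ = 2766 vs Keq = 190.1 ⇒ Q>K, reverse
Step 1:
                   L          X          C
  I           0.7007    0.03817     0.1078
  C          0.01645    0.04934   -0.01645
  E           0.7171    0.08751    0.09135
  solve Keq expr → x = -0.01645; check Q = 190.1
Then change container volume by factor 0.8 (V_new/V_old).
Step 2:
                   L          X          C
  I           0.8964     0.1094     0.1142
  C        -0.006662   -0.01999   0.006662
  E           0.8898     0.0894     0.1209
  solve Keq expr → x = 0.006662; check Q = 190.1
Then add 0.2416 M of L.
Step 3:
                   L          X          C
  I            1.131     0.0894     0.1209
  C        -0.002116  -0.006349   0.002116
  E            1.129    0.08305      0.123
  solve Keq expr → x = 0.002116; check Q = 190.1

Direction: forward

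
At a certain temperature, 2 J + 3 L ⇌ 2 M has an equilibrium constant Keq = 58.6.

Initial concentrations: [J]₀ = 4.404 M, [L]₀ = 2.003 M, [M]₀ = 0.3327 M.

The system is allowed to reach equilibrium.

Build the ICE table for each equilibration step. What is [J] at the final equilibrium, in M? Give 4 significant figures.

Q₀ = 7.1018e-04 vs Keq = 58.6 ⇒ Q<K, forward
Step 1:
                    J           L           M
  init          4.404       2.003      0.3327
  Δ            -1.228      -1.843       1.228
  eq            3.176      0.1604       1.561
  solve Keq expr → x = 0.6142; check Q = 58.6

[J]_eq = 3.176 M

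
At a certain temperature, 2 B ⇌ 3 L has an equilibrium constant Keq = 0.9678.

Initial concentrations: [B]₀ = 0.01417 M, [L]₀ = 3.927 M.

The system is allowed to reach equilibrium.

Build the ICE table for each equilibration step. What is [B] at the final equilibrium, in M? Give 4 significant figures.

Q₀ = 3.0161e+05 vs Keq = 0.9678 ⇒ Q>K, reverse
Step 1:
                   B          L
  I          0.01417      3.927
  C            1.681     -2.521
  E            1.695      1.406
  solve Keq expr → x = -0.8403; check Q = 0.9678

[B]_eq = 1.695 M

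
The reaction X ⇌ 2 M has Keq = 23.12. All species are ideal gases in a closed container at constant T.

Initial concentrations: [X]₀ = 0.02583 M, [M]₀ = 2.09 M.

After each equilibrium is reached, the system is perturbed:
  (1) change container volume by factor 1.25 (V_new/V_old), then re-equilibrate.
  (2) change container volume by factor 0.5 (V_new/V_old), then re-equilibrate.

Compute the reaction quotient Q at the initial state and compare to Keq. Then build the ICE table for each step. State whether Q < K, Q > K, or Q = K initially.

Q₀ = 169.1 vs Keq = 23.12 ⇒ Q>K, reverse
Step 1:
                  X         M
  I         0.02583      2.09
  C          0.1217   -0.2433
  E          0.1475     1.847
  solve Keq expr → x = -0.1217; check Q = 23.12
Then change container volume by factor 1.25 (V_new/V_old).
Step 2:
                  X         M
  I           0.118     1.477
  C        -0.01875   0.03749
  E         0.09925     1.515
  solve Keq expr → x = 0.01875; check Q = 23.12
Then change container volume by factor 0.5 (V_new/V_old).
Step 3:
                  X         M
  I          0.1985      3.03
  C          0.1322   -0.2644
  E          0.3307     2.765
  solve Keq expr → x = -0.1322; check Q = 23.12

Q₀ = 169.1; Q > K (proceeds reverse)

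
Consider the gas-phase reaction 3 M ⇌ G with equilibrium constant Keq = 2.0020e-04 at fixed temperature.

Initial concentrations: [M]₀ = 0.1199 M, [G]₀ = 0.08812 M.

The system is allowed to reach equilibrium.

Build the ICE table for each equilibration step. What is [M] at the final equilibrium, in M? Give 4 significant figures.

Q₀ = 51.12 vs Keq = 2.0020e-04 ⇒ Q>K, reverse
Step 1:
                    M           G
  I            0.1199     0.08812
  C            0.2643    -0.08811
  E            0.3842  1.1356e-05
  solve Keq expr → x = -0.08811; check Q = 2.0020e-04

[M]_eq = 0.3842 M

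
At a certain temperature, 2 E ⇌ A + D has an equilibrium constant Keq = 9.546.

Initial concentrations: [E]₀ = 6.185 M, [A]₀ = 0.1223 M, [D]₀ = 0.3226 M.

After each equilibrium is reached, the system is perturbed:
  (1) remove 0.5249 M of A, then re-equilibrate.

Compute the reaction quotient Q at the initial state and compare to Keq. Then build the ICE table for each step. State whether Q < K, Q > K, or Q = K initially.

Q₀ = 0.001031; Q < K (proceeds forward)

Q₀ = 0.001031 vs Keq = 9.546 ⇒ Q<K, forward
Step 1:
                   E          A          D
  Initial      6.185     0.1223     0.3226
  Change      -5.262      2.631      2.631
  Equil        0.923      2.753      2.954
  solve Keq expr → x = 2.631; check Q = 9.546
Then remove 0.5249 M of A.
Step 2:
                   E          A          D
  Initial      0.923      2.228      2.954
  Change    -0.07962    0.03981    0.03981
  Equil       0.8434      2.268      2.993
  solve Keq expr → x = 0.03981; check Q = 9.546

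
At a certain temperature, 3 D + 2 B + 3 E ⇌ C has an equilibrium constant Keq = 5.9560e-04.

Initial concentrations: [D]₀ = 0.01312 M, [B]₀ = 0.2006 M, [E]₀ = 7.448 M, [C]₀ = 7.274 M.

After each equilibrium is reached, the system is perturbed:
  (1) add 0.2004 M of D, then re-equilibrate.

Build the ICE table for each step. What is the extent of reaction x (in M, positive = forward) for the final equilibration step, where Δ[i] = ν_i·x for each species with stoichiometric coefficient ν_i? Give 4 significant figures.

Q₀ = 1.9373e+05 vs Keq = 5.9560e-04 ⇒ Q>K, reverse
Step 1:
                    D           B           E           C
  init        0.01312      0.2006       7.448       7.274
  Δ             1.865       1.244       1.865     -0.6218
  eq            1.879       1.444       9.313       6.652
  solve Keq expr → x = -0.6218; check Q = 5.9560e-04
Then add 0.2004 M of D.
Step 2:
                    D           B           E           C
  init          2.079       1.444       9.313       6.652
  Δ           -0.1085    -0.07232     -0.1085     0.03616
  eq             1.97       1.372       9.205       6.688
  solve Keq expr → x = 0.03616; check Q = 5.9560e-04

x = 0.03616 M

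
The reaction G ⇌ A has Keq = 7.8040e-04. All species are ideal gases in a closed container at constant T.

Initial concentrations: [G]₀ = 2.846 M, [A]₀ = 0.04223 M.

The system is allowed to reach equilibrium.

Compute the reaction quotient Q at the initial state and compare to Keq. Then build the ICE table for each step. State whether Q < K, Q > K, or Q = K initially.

Q₀ = 0.01484; Q > K (proceeds reverse)

Q₀ = 0.01484 vs Keq = 7.8040e-04 ⇒ Q>K, reverse
Step 1:
                    G           A
  init          2.846     0.04223
  Δ           0.03998    -0.03998
  eq            2.886    0.002252
  solve Keq expr → x = -0.03998; check Q = 7.8040e-04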